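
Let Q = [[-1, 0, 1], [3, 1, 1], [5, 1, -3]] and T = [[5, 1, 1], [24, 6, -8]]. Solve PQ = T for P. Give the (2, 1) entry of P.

2

Since Q sits to the right of P, P = TQ⁻¹.
det Q = 2, so Q⁻¹ = [[-2, 1/2, -1/2], [7, -1, 2], [-1, 1/2, -1/2]].
P = TQ⁻¹ = [[5, 1, 1], [24, 6, -8]] · [[-2, 1/2, -1/2], [7, -1, 2], [-1, 1/2, -1/2]] = [[-4, 2, -1], [2, 2, 4]].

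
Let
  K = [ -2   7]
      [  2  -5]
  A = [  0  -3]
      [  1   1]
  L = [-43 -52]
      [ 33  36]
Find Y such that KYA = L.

Isolating Y: multiply by K⁻¹ from the left and A⁻¹ from the right, so Y = K⁻¹LA⁻¹.
det K = -4, so K⁻¹ = [[5/4, 7/4], [1/2, 1/2]].
det A = 3, so A⁻¹ = [[1/3, 1], [-1/3, 0]].
K⁻¹L = [[4, -2], [-5, -8]].
Y = (K⁻¹L)A⁻¹ = [[2, 4], [1, -5]].

Y = [[2, 4], [1, -5]]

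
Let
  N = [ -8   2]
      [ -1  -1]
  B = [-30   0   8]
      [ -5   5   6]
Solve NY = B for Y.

Left-multiplying both sides by N⁻¹ gives Y = N⁻¹B.
det N = 10, so N⁻¹ = [[-1/10, -1/5], [1/10, -4/5]].
Y = N⁻¹B = [[-1/10, -1/5], [1/10, -4/5]] · [[-30, 0, 8], [-5, 5, 6]] = [[4, -1, -2], [1, -4, -4]].

Y = [[4, -1, -2], [1, -4, -4]]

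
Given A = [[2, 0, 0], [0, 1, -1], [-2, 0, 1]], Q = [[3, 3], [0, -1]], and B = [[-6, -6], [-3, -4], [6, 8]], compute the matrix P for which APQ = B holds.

P = [[-1, 0], [-1, -1], [0, -2]]

P = A⁻¹BQ⁻¹ (apply A⁻¹ on the left and Q⁻¹ on the right).
A has determinant 2; A⁻¹ = [[1/2, 0, 0], [1, 1, 1], [1, 0, 1]].
det Q = -3, so Q⁻¹ = [[1/3, 1], [0, -1]].
A⁻¹B = [[-3, -3], [-3, -2], [0, 2]].
P = (A⁻¹B)Q⁻¹ = [[-1, 0], [-1, -1], [0, -2]].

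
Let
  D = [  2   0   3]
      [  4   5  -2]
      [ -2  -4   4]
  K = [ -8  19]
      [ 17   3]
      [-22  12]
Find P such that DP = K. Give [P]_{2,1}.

Since D multiplies P on the left, P = D⁻¹K.
D has determinant 6; D⁻¹ = [[2, -2, -5/2], [-2, 7/3, 8/3], [-1, 4/3, 5/3]].
P = D⁻¹K = [[2, -2, -5/2], [-2, 7/3, 8/3], [-1, 4/3, 5/3]] · [[-8, 19], [17, 3], [-22, 12]] = [[5, 2], [-3, 1], [-6, 5]].

-3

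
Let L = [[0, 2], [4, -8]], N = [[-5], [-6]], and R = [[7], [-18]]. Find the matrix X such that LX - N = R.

X = [[-4], [1]]

LX = R + N = [[2], [-24]].
Since L multiplies X on the left, X = L⁻¹(R + N).
det L = -8; the adjugate gives L⁻¹ = [[1, 1/4], [1/2, 0]].
X = L⁻¹(R + N) = [[-4], [1]].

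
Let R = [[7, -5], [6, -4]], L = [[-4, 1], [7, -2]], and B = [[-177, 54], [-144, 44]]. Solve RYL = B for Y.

Y = [[-2, -2], [2, 5]]

Y = R⁻¹BL⁻¹ (apply R⁻¹ on the left and L⁻¹ on the right).
R has determinant 2; R⁻¹ = [[-2, 5/2], [-3, 7/2]].
det L = 1; the adjugate gives L⁻¹ = [[-2, -1], [-7, -4]].
R⁻¹B = [[-6, 2], [27, -8]].
Y = (R⁻¹B)L⁻¹ = [[-2, -2], [2, 5]].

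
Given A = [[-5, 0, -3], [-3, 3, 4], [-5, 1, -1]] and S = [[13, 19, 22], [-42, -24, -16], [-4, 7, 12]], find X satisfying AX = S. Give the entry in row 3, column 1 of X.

-6

A is on the left of X, so left-multiply by A⁻¹: X = A⁻¹S.
det A = -1, so A⁻¹ = [[7, 3, -9], [23, 10, -29], [-12, -5, 15]].
X = A⁻¹S = [[7, 3, -9], [23, 10, -29], [-12, -5, 15]] · [[13, 19, 22], [-42, -24, -16], [-4, 7, 12]] = [[1, -2, -2], [-5, -6, -2], [-6, -3, -4]].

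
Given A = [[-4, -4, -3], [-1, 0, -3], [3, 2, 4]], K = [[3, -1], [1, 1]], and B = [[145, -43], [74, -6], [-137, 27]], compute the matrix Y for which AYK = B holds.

Y = [[-5, -2], [-3, 4], [-5, -4]]

Left-multiply by A⁻¹ and right-multiply by K⁻¹: Y = A⁻¹BK⁻¹.
det A = 2, so A⁻¹ = [[3, 5, 6], [-5/2, -7/2, -9/2], [-1, -2, -2]].
det K = 4; the adjugate gives K⁻¹ = [[1/4, 1/4], [-1/4, 3/4]].
A⁻¹B = [[-17, 3], [-5, 7], [-19, 1]].
Y = (A⁻¹B)K⁻¹ = [[-5, -2], [-3, 4], [-5, -4]].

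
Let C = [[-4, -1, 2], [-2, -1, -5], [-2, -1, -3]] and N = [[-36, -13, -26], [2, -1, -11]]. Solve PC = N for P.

Since C sits to the right of P, P = NC⁻¹.
det C = 4; the adjugate gives C⁻¹ = [[-1/2, -5/4, 7/4], [1, 4, -6], [0, -1/2, 1/2]].
P = NC⁻¹ = [[-36, -13, -26], [2, -1, -11]] · [[-1/2, -5/4, 7/4], [1, 4, -6], [0, -1/2, 1/2]] = [[5, 6, 2], [-2, -1, 4]].

P = [[5, 6, 2], [-2, -1, 4]]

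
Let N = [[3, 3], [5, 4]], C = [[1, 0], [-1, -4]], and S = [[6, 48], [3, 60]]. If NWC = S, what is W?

W = [[-4, 1], [2, -5]]

Left-multiply by N⁻¹ and right-multiply by C⁻¹: W = N⁻¹SC⁻¹.
det N = -3, so N⁻¹ = [[-4/3, 1], [5/3, -1]].
det C = -4; the adjugate gives C⁻¹ = [[1, 0], [-1/4, -1/4]].
N⁻¹S = [[-5, -4], [7, 20]].
W = (N⁻¹S)C⁻¹ = [[-4, 1], [2, -5]].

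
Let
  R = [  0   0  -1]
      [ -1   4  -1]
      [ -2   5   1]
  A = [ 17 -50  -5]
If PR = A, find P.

Right-multiplying both sides by R⁻¹ gives P = AR⁻¹.
R has determinant -3; R⁻¹ = [[-3, 5/3, -4/3], [-1, 2/3, -1/3], [-1, 0, 0]].
P = AR⁻¹ = [[17, -50, -5]] · [[-3, 5/3, -4/3], [-1, 2/3, -1/3], [-1, 0, 0]] = [[4, -5, -6]].

P = [[4, -5, -6]]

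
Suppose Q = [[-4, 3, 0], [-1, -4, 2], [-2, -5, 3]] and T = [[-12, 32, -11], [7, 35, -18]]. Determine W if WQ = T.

Right-multiplying both sides by Q⁻¹ gives W = TQ⁻¹.
det Q = 5; the adjugate gives Q⁻¹ = [[-2/5, -9/5, 6/5], [-1/5, -12/5, 8/5], [-3/5, -26/5, 19/5]].
W = TQ⁻¹ = [[-12, 32, -11], [7, 35, -18]] · [[-2/5, -9/5, 6/5], [-1/5, -12/5, 8/5], [-3/5, -26/5, 19/5]] = [[5, 2, -5], [1, -3, -4]].

W = [[5, 2, -5], [1, -3, -4]]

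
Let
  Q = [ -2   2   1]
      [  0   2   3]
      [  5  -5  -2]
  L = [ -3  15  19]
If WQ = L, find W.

W = [[-1, 6, -1]]

Since Q sits to the right of W, W = LQ⁻¹.
det Q = -2, so Q⁻¹ = [[-11/2, 1/2, -2], [-15/2, 1/2, -3], [5, 0, 2]].
W = LQ⁻¹ = [[-3, 15, 19]] · [[-11/2, 1/2, -2], [-15/2, 1/2, -3], [5, 0, 2]] = [[-1, 6, -1]].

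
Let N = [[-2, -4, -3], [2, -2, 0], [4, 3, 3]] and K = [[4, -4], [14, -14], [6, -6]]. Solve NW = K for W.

W = [[3, -3], [-4, 4], [2, -2]]

Left-multiplying both sides by N⁻¹ gives W = N⁻¹K.
det N = -6, so N⁻¹ = [[1, -1/2, 1], [1, -1, 1], [-7/3, 5/3, -2]].
W = N⁻¹K = [[1, -1/2, 1], [1, -1, 1], [-7/3, 5/3, -2]] · [[4, -4], [14, -14], [6, -6]] = [[3, -3], [-4, 4], [2, -2]].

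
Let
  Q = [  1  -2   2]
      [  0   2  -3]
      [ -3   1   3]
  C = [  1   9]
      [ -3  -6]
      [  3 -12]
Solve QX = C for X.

Since Q multiplies X on the left, X = Q⁻¹C.
det Q = 3; the adjugate gives Q⁻¹ = [[3, 8/3, 2/3], [3, 3, 1], [2, 5/3, 2/3]].
X = Q⁻¹C = [[3, 8/3, 2/3], [3, 3, 1], [2, 5/3, 2/3]] · [[1, 9], [-3, -6], [3, -12]] = [[-3, 3], [-3, -3], [-1, 0]].

X = [[-3, 3], [-3, -3], [-1, 0]]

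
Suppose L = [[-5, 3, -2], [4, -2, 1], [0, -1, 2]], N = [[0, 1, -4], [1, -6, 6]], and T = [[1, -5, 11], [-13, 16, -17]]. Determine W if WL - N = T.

W = [[-1, -1, 3], [0, -3, -4]]

WL = T + N = [[1, -4, 7], [-12, 10, -11]].
Right-multiplying both sides by L⁻¹ gives W = (T + N)L⁻¹.
det L = -1; the adjugate gives L⁻¹ = [[3, 4, 1], [8, 10, 3], [4, 5, 2]].
W = (T + N)L⁻¹ = [[-1, -1, 3], [0, -3, -4]].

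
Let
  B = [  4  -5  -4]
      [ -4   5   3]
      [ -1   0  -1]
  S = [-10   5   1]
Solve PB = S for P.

Since B sits to the right of P, P = SB⁻¹.
B has determinant -5; B⁻¹ = [[1, 1, -1], [7/5, 8/5, -4/5], [-1, -1, 0]].
P = SB⁻¹ = [[-10, 5, 1]] · [[1, 1, -1], [7/5, 8/5, -4/5], [-1, -1, 0]] = [[-4, -3, 6]].

P = [[-4, -3, 6]]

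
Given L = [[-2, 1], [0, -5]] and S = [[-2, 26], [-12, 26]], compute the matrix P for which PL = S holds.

Right-multiplying both sides by L⁻¹ gives P = SL⁻¹.
det L = 10; the adjugate gives L⁻¹ = [[-1/2, -1/10], [0, -1/5]].
P = SL⁻¹ = [[-2, 26], [-12, 26]] · [[-1/2, -1/10], [0, -1/5]] = [[1, -5], [6, -4]].

P = [[1, -5], [6, -4]]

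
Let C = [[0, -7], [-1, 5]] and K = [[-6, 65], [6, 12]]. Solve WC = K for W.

W = [[-5, 6], [-6, -6]]

Since C sits to the right of W, W = KC⁻¹.
det C = -7, so C⁻¹ = [[-5/7, -1], [-1/7, 0]].
W = KC⁻¹ = [[-6, 65], [6, 12]] · [[-5/7, -1], [-1/7, 0]] = [[-5, 6], [-6, -6]].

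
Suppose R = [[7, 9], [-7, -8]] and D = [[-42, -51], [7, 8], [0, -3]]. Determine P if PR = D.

Since R sits to the right of P, P = DR⁻¹.
det R = 7; the adjugate gives R⁻¹ = [[-8/7, -9/7], [1, 1]].
P = DR⁻¹ = [[-42, -51], [7, 8], [0, -3]] · [[-8/7, -9/7], [1, 1]] = [[-3, 3], [0, -1], [-3, -3]].

P = [[-3, 3], [0, -1], [-3, -3]]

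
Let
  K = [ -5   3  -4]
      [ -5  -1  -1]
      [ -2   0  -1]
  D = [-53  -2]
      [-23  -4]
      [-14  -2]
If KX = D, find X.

Since K multiplies X on the left, X = K⁻¹D.
K has determinant -6; K⁻¹ = [[-1/6, -1/2, 7/6], [1/2, 1/2, -5/2], [1/3, 1, -10/3]].
X = K⁻¹D = [[-1/6, -1/2, 7/6], [1/2, 1/2, -5/2], [1/3, 1, -10/3]] · [[-53, -2], [-23, -4], [-14, -2]] = [[4, 0], [-3, 2], [6, 2]].

X = [[4, 0], [-3, 2], [6, 2]]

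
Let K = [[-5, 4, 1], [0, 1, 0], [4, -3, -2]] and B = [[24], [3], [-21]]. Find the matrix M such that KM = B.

Left-multiplying both sides by K⁻¹ gives M = K⁻¹B.
det K = 6, so K⁻¹ = [[-1/3, 5/6, -1/6], [0, 1, 0], [-2/3, 1/6, -5/6]].
M = K⁻¹B = [[-1/3, 5/6, -1/6], [0, 1, 0], [-2/3, 1/6, -5/6]] · [[24], [3], [-21]] = [[-2], [3], [2]].

M = [[-2], [3], [2]]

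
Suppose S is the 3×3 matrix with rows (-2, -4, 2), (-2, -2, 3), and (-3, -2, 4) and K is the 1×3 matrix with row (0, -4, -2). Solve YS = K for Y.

Y = [[2, -2, 0]]

Since S sits to the right of Y, Y = KS⁻¹.
det S = 4, so S⁻¹ = [[-1/2, 3, -2], [-1/4, -1/2, 1/2], [-1/2, 2, -1]].
Y = KS⁻¹ = [[0, -4, -2]] · [[-1/2, 3, -2], [-1/4, -1/2, 1/2], [-1/2, 2, -1]] = [[2, -2, 0]].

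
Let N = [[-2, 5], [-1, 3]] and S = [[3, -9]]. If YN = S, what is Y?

Y = [[0, -3]]

Right-multiplying both sides by N⁻¹ gives Y = SN⁻¹.
N has determinant -1; N⁻¹ = [[-3, 5], [-1, 2]].
Y = SN⁻¹ = [[3, -9]] · [[-3, 5], [-1, 2]] = [[0, -3]].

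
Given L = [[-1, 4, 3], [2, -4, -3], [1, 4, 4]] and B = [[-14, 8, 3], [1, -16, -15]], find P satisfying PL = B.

Right-multiplying both sides by L⁻¹ gives P = BL⁻¹.
det L = -4; the adjugate gives L⁻¹ = [[1, 1, 0], [11/4, 7/4, -3/4], [-3, -2, 1]].
P = BL⁻¹ = [[-14, 8, 3], [1, -16, -15]] · [[1, 1, 0], [11/4, 7/4, -3/4], [-3, -2, 1]] = [[-1, -6, -3], [2, 3, -3]].

P = [[-1, -6, -3], [2, 3, -3]]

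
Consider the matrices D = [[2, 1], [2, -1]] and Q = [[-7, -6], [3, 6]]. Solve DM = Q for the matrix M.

Left-multiplying both sides by D⁻¹ gives M = D⁻¹Q.
det D = -4, so D⁻¹ = [[1/4, 1/4], [1/2, -1/2]].
M = D⁻¹Q = [[1/4, 1/4], [1/2, -1/2]] · [[-7, -6], [3, 6]] = [[-1, 0], [-5, -6]].

M = [[-1, 0], [-5, -6]]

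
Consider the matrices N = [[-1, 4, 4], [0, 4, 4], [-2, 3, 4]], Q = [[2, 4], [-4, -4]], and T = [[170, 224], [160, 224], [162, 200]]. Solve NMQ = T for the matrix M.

Isolating M: multiply by N⁻¹ from the left and Q⁻¹ from the right, so M = N⁻¹TQ⁻¹.
det N = -4; the adjugate gives N⁻¹ = [[-1, 1, 0], [2, -1, -1], [-2, 5/4, 1]].
det Q = 8; the adjugate gives Q⁻¹ = [[-1/2, -1/2], [1/2, 1/4]].
N⁻¹T = [[-10, 0], [18, 24], [22, 32]].
M = (N⁻¹T)Q⁻¹ = [[5, 5], [3, -3], [5, -3]].

M = [[5, 5], [3, -3], [5, -3]]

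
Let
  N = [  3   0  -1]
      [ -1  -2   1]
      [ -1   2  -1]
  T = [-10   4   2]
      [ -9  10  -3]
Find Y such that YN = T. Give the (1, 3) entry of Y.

0

N is on the right of Y, so right-multiply by N⁻¹: Y = TN⁻¹.
det N = 4, so N⁻¹ = [[0, -1/2, -1/2], [-1/2, -1, -1/2], [-1, -3/2, -3/2]].
Y = TN⁻¹ = [[-10, 4, 2], [-9, 10, -3]] · [[0, -1/2, -1/2], [-1/2, -1, -1/2], [-1, -3/2, -3/2]] = [[-4, -2, 0], [-2, -1, 4]].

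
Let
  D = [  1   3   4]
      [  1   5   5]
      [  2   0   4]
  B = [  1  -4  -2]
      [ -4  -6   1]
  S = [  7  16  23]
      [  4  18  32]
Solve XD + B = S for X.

X = [[5, 1, 0], [3, 3, 1]]

XD = S − B = [[6, 20, 25], [8, 24, 31]].
Since D sits to the right of X, X = (S − B)D⁻¹.
det D = -2; the adjugate gives D⁻¹ = [[-10, 6, 5/2], [-3, 2, 1/2], [5, -3, -1]].
X = (S − B)D⁻¹ = [[5, 1, 0], [3, 3, 1]].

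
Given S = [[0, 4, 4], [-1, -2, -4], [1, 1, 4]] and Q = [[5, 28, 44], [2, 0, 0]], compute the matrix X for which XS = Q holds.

Right-multiplying both sides by S⁻¹ gives X = QS⁻¹.
det S = 4, so S⁻¹ = [[-1, -3, -2], [0, -1, -1], [1/4, 1, 1]].
X = QS⁻¹ = [[5, 28, 44], [2, 0, 0]] · [[-1, -3, -2], [0, -1, -1], [1/4, 1, 1]] = [[6, 1, 6], [-2, -6, -4]].

X = [[6, 1, 6], [-2, -6, -4]]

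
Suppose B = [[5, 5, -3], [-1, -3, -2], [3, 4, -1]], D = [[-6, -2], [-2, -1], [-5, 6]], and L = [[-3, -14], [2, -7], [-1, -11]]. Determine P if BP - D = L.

P = [[3, -5], [-3, 3], [3, 2]]

BP = L + D = [[-9, -16], [0, -8], [-6, -5]].
Left-multiplying both sides by B⁻¹ gives P = B⁻¹(L + D).
det B = 5, so B⁻¹ = [[11/5, -7/5, -19/5], [-7/5, 4/5, 13/5], [1, -1, -2]].
P = B⁻¹(L + D) = [[3, -5], [-3, 3], [3, 2]].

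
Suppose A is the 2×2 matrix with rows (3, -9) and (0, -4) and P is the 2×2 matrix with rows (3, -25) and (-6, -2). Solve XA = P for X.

X = [[1, 4], [-2, 5]]

Since A sits to the right of X, X = PA⁻¹.
A has determinant -12; A⁻¹ = [[1/3, -3/4], [0, -1/4]].
X = PA⁻¹ = [[3, -25], [-6, -2]] · [[1/3, -3/4], [0, -1/4]] = [[1, 4], [-2, 5]].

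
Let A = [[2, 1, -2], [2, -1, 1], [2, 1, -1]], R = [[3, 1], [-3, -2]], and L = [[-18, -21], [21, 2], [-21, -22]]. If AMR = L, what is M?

M = [[5, 5], [-3, 5], [-1, 0]]

Isolating M: multiply by A⁻¹ from the left and R⁻¹ from the right, so M = A⁻¹LR⁻¹.
det A = -4; the adjugate gives A⁻¹ = [[0, 1/4, 1/4], [-1, -1/2, 3/2], [-1, 0, 1]].
det R = -3, so R⁻¹ = [[2/3, 1/3], [-1, -1]].
A⁻¹L = [[0, -5], [-24, -13], [-3, -1]].
M = (A⁻¹L)R⁻¹ = [[5, 5], [-3, 5], [-1, 0]].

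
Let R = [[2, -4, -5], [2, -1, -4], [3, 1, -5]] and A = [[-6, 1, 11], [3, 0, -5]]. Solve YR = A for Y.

Since R sits to the right of Y, Y = AR⁻¹.
R has determinant 1; R⁻¹ = [[9, -25, 11], [-2, 5, -2], [5, -14, 6]].
Y = AR⁻¹ = [[-6, 1, 11], [3, 0, -5]] · [[9, -25, 11], [-2, 5, -2], [5, -14, 6]] = [[-1, 1, -2], [2, -5, 3]].

Y = [[-1, 1, -2], [2, -5, 3]]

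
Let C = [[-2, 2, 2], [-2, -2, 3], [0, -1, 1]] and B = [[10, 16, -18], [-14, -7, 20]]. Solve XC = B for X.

X = [[1, -6, -2], [2, 5, 1]]

Since C sits to the right of X, X = BC⁻¹.
det C = 6, so C⁻¹ = [[1/6, -2/3, 5/3], [1/3, -1/3, 1/3], [1/3, -1/3, 4/3]].
X = BC⁻¹ = [[10, 16, -18], [-14, -7, 20]] · [[1/6, -2/3, 5/3], [1/3, -1/3, 1/3], [1/3, -1/3, 4/3]] = [[1, -6, -2], [2, 5, 1]].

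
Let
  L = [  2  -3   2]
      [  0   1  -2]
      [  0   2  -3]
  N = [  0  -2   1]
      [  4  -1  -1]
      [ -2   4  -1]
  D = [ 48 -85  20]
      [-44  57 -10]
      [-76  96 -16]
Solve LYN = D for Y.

Y = [[-3, -5, -1], [-1, -3, 4], [4, 2, -2]]

Left-multiply by L⁻¹ and right-multiply by N⁻¹: Y = L⁻¹DN⁻¹.
det L = 2, so L⁻¹ = [[1/2, -5/2, 2], [0, -3, 2], [0, -2, 1]].
det N = 2; the adjugate gives N⁻¹ = [[5/2, 1, 3/2], [3, 1, 2], [7, 2, 4]].
L⁻¹D = [[-18, 7, 3], [-20, 21, -2], [12, -18, 4]].
Y = (L⁻¹D)N⁻¹ = [[-3, -5, -1], [-1, -3, 4], [4, 2, -2]].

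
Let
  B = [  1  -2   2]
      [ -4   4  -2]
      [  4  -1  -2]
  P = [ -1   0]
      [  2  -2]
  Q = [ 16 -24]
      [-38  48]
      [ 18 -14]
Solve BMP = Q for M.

M = B⁻¹QP⁻¹ (apply B⁻¹ on the left and P⁻¹ on the right).
B has determinant -2; B⁻¹ = [[5, 3, 2], [8, 5, 3], [6, 7/2, 2]].
det P = 2; the adjugate gives P⁻¹ = [[-1, 0], [-1, -1/2]].
B⁻¹Q = [[2, -4], [-8, 6], [-1, -4]].
M = (B⁻¹Q)P⁻¹ = [[2, 2], [2, -3], [5, 2]].

M = [[2, 2], [2, -3], [5, 2]]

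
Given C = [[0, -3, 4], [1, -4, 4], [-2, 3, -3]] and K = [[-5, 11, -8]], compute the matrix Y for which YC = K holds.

Y = [[3, -5, 0]]

C is on the right of Y, so right-multiply by C⁻¹: Y = KC⁻¹.
det C = -5, so C⁻¹ = [[0, -3/5, -4/5], [1, -8/5, -4/5], [1, -6/5, -3/5]].
Y = KC⁻¹ = [[-5, 11, -8]] · [[0, -3/5, -4/5], [1, -8/5, -4/5], [1, -6/5, -3/5]] = [[3, -5, 0]].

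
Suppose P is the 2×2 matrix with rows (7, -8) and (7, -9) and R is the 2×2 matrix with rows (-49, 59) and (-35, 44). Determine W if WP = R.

Since P sits to the right of W, W = RP⁻¹.
det P = -7; the adjugate gives P⁻¹ = [[9/7, -8/7], [1, -1]].
W = RP⁻¹ = [[-49, 59], [-35, 44]] · [[9/7, -8/7], [1, -1]] = [[-4, -3], [-1, -4]].

W = [[-4, -3], [-1, -4]]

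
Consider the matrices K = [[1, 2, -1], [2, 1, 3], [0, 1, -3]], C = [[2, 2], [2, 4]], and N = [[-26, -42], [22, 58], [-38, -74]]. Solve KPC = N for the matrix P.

P = [[-3, 3], [-1, -3], [0, 5]]

Left-multiply by K⁻¹ and right-multiply by C⁻¹: P = K⁻¹NC⁻¹.
K has determinant 4; K⁻¹ = [[-3/2, 5/4, 7/4], [3/2, -3/4, -5/4], [1/2, -1/4, -3/4]].
C has determinant 4; C⁻¹ = [[1, -1/2], [-1/2, 1/2]].
K⁻¹N = [[0, 6], [-8, -14], [10, 20]].
P = (K⁻¹N)C⁻¹ = [[-3, 3], [-1, -3], [0, 5]].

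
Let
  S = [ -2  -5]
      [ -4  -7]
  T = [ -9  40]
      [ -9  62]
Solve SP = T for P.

P = [[-3, -5], [3, -6]]

Left-multiplying both sides by S⁻¹ gives P = S⁻¹T.
det S = -6, so S⁻¹ = [[7/6, -5/6], [-2/3, 1/3]].
P = S⁻¹T = [[7/6, -5/6], [-2/3, 1/3]] · [[-9, 40], [-9, 62]] = [[-3, -5], [3, -6]].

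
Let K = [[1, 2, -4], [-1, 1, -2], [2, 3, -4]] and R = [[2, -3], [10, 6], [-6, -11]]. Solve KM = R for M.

Left-multiplying both sides by K⁻¹ gives M = K⁻¹R.
K has determinant 6; K⁻¹ = [[1/3, -2/3, 0], [-4/3, 2/3, 1], [-5/6, 1/6, 1/2]].
M = K⁻¹R = [[1/3, -2/3, 0], [-4/3, 2/3, 1], [-5/6, 1/6, 1/2]] · [[2, -3], [10, 6], [-6, -11]] = [[-6, -5], [-2, -3], [-3, -2]].

M = [[-6, -5], [-2, -3], [-3, -2]]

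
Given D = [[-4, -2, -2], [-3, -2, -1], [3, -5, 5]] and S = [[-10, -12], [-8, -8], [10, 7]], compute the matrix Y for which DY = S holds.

Left-multiplying both sides by D⁻¹ gives Y = D⁻¹S.
det D = -6; the adjugate gives D⁻¹ = [[5/2, -10/3, 1/3], [-2, 7/3, -1/3], [-7/2, 13/3, -1/3]].
Y = D⁻¹S = [[5/2, -10/3, 1/3], [-2, 7/3, -1/3], [-7/2, 13/3, -1/3]] · [[-10, -12], [-8, -8], [10, 7]] = [[5, -1], [-2, 3], [-3, 5]].

Y = [[5, -1], [-2, 3], [-3, 5]]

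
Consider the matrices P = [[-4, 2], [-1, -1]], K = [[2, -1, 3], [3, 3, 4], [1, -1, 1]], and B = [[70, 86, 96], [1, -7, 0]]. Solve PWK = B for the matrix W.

W = [[0, -4, 0], [0, 5, -4]]

Left-multiply by P⁻¹ and right-multiply by K⁻¹: W = P⁻¹BK⁻¹.
det P = 6, so P⁻¹ = [[-1/6, -1/3], [1/6, -2/3]].
det K = -5, so K⁻¹ = [[-7/5, 2/5, 13/5], [-1/5, 1/5, -1/5], [6/5, -1/5, -9/5]].
P⁻¹B = [[-12, -12, -16], [11, 19, 16]].
W = (P⁻¹B)K⁻¹ = [[0, -4, 0], [0, 5, -4]].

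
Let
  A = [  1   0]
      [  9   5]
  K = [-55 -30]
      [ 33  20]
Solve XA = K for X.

X = [[-1, -6], [-3, 4]]

Since A sits to the right of X, X = KA⁻¹.
det A = 5, so A⁻¹ = [[1, 0], [-9/5, 1/5]].
X = KA⁻¹ = [[-55, -30], [33, 20]] · [[1, 0], [-9/5, 1/5]] = [[-1, -6], [-3, 4]].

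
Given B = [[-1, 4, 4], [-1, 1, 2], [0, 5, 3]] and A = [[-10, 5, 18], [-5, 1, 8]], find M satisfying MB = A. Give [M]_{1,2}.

Since B sits to the right of M, M = AB⁻¹.
det B = -1; the adjugate gives B⁻¹ = [[7, -8, -4], [-3, 3, 2], [5, -5, -3]].
M = AB⁻¹ = [[-10, 5, 18], [-5, 1, 8]] · [[7, -8, -4], [-3, 3, 2], [5, -5, -3]] = [[5, 5, -4], [2, 3, -2]].

5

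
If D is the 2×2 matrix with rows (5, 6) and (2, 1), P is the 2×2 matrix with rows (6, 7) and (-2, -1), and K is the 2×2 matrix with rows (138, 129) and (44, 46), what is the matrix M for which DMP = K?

M = [[3, 0], [0, -4]]

Isolating M: multiply by D⁻¹ from the left and P⁻¹ from the right, so M = D⁻¹KP⁻¹.
det D = -7, so D⁻¹ = [[-1/7, 6/7], [2/7, -5/7]].
det P = 8, so P⁻¹ = [[-1/8, -7/8], [1/4, 3/4]].
D⁻¹K = [[18, 21], [8, 4]].
M = (D⁻¹K)P⁻¹ = [[3, 0], [0, -4]].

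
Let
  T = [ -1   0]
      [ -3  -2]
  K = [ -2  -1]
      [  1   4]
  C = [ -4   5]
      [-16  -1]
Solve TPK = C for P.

Isolating P: multiply by T⁻¹ from the left and K⁻¹ from the right, so P = T⁻¹CK⁻¹.
T has determinant 2; T⁻¹ = [[-1, 0], [3/2, -1/2]].
K has determinant -7; K⁻¹ = [[-4/7, -1/7], [1/7, 2/7]].
T⁻¹C = [[4, -5], [2, 8]].
P = (T⁻¹C)K⁻¹ = [[-3, -2], [0, 2]].

P = [[-3, -2], [0, 2]]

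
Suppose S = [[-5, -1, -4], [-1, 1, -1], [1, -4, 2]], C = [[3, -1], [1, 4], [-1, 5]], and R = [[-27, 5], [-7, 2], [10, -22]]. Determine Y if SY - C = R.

SY = R + C = [[-24, 4], [-6, 6], [9, -17]].
Since S multiplies Y on the left, Y = S⁻¹(R + C).
S has determinant -3; S⁻¹ = [[2/3, -6, -5/3], [-1/3, 2, 1/3], [-1, 7, 2]].
Y = S⁻¹(R + C) = [[5, -5], [-1, 5], [0, 4]].

Y = [[5, -5], [-1, 5], [0, 4]]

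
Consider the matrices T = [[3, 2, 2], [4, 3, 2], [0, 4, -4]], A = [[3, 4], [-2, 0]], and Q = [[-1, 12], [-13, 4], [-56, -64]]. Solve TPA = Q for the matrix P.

P = [[-3, 5], [1, -2], [5, -3]]

P = T⁻¹QA⁻¹ (apply T⁻¹ on the left and A⁻¹ on the right).
T has determinant 4; T⁻¹ = [[-5, 4, -1/2], [4, -3, 1/2], [4, -3, 1/4]].
det A = 8, so A⁻¹ = [[0, -1/2], [1/4, 3/8]].
T⁻¹Q = [[-19, -12], [7, 4], [21, 20]].
P = (T⁻¹Q)A⁻¹ = [[-3, 5], [1, -2], [5, -3]].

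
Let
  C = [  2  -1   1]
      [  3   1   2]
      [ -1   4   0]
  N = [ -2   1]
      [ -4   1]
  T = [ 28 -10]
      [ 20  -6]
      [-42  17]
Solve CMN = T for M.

M = [[-1, -4], [3, 0], [-1, 4]]

Isolating M: multiply by C⁻¹ from the left and N⁻¹ from the right, so M = C⁻¹TN⁻¹.
C has determinant -1; C⁻¹ = [[8, -4, 3], [2, -1, 1], [-13, 7, -5]].
N has determinant 2; N⁻¹ = [[1/2, -1/2], [2, -1]].
C⁻¹T = [[18, -5], [-6, 3], [-14, 3]].
M = (C⁻¹T)N⁻¹ = [[-1, -4], [3, 0], [-1, 4]].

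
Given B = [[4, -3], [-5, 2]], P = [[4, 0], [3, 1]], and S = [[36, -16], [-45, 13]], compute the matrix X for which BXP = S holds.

Isolating X: multiply by B⁻¹ from the left and P⁻¹ from the right, so X = B⁻¹SP⁻¹.
det B = -7, so B⁻¹ = [[-2/7, -3/7], [-5/7, -4/7]].
det P = 4, so P⁻¹ = [[1/4, 0], [-3/4, 1]].
B⁻¹S = [[9, -1], [0, 4]].
X = (B⁻¹S)P⁻¹ = [[3, -1], [-3, 4]].

X = [[3, -1], [-3, 4]]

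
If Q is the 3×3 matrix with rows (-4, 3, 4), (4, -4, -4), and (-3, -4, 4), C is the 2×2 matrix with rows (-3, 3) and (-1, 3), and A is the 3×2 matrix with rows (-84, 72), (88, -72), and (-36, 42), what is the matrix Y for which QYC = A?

Y = Q⁻¹AC⁻¹ (apply Q⁻¹ on the left and C⁻¹ on the right).
Q has determinant 4; Q⁻¹ = [[-8, -7, 1], [-1, -1, 0], [-7, -25/4, 1]].
det C = -6, so C⁻¹ = [[-1/2, 1/2], [-1/6, 1/2]].
Q⁻¹A = [[20, -30], [-4, 0], [2, -12]].
Y = (Q⁻¹A)C⁻¹ = [[-5, -5], [2, -2], [1, -5]].

Y = [[-5, -5], [2, -2], [1, -5]]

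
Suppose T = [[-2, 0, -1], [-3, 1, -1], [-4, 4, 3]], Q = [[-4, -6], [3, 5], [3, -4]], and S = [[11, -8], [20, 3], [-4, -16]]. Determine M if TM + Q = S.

TM = S − Q = [[15, -2], [17, -2], [-7, -12]].
Since T multiplies M on the left, M = T⁻¹(S − Q).
det T = -6, so T⁻¹ = [[-7/6, 2/3, -1/6], [-13/6, 5/3, -1/6], [4/3, -4/3, 1/3]].
M = T⁻¹(S − Q) = [[-5, 3], [-3, 3], [-5, -4]].

M = [[-5, 3], [-3, 3], [-5, -4]]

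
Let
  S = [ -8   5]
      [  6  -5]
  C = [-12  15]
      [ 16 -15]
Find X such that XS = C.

X = [[-3, -6], [1, 4]]

Right-multiplying both sides by S⁻¹ gives X = CS⁻¹.
det S = 10, so S⁻¹ = [[-1/2, -1/2], [-3/5, -4/5]].
X = CS⁻¹ = [[-12, 15], [16, -15]] · [[-1/2, -1/2], [-3/5, -4/5]] = [[-3, -6], [1, 4]].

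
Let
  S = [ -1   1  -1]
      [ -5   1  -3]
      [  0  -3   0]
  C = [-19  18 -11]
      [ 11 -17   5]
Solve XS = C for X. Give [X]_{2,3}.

6

Right-multiplying both sides by S⁻¹ gives X = CS⁻¹.
S has determinant -6; S⁻¹ = [[3/2, -1/2, 1/3], [0, 0, -1/3], [-5/2, 1/2, -2/3]].
X = CS⁻¹ = [[-19, 18, -11], [11, -17, 5]] · [[3/2, -1/2, 1/3], [0, 0, -1/3], [-5/2, 1/2, -2/3]] = [[-1, 4, -5], [4, -3, 6]].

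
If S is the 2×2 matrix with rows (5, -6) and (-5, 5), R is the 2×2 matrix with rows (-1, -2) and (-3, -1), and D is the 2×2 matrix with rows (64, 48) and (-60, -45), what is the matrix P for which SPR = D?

P = S⁻¹DR⁻¹ (apply S⁻¹ on the left and R⁻¹ on the right).
S has determinant -5; S⁻¹ = [[-1, -6/5], [-1, -1]].
det R = -5; the adjugate gives R⁻¹ = [[1/5, -2/5], [-3/5, 1/5]].
S⁻¹D = [[8, 6], [-4, -3]].
P = (S⁻¹D)R⁻¹ = [[-2, -2], [1, 1]].

P = [[-2, -2], [1, 1]]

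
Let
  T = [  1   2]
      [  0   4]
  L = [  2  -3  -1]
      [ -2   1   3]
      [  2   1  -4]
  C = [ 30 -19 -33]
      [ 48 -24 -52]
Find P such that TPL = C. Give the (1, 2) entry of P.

-5

P = T⁻¹CL⁻¹ (apply T⁻¹ on the left and L⁻¹ on the right).
det T = 4, so T⁻¹ = [[1, -1/2], [0, 1/4]].
det L = -4; the adjugate gives L⁻¹ = [[7/4, 13/4, 2], [1/2, 3/2, 1], [1, 2, 1]].
T⁻¹C = [[6, -7, -7], [12, -6, -13]].
P = (T⁻¹C)L⁻¹ = [[0, -5, -2], [5, 4, 5]].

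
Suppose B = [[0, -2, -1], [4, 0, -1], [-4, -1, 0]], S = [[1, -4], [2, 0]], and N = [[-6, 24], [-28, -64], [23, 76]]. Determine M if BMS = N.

Isolating M: multiply by B⁻¹ from the left and S⁻¹ from the right, so M = B⁻¹NS⁻¹.
det B = -4; the adjugate gives B⁻¹ = [[1/4, -1/4, -1/2], [-1, 1, 1], [1, -2, -2]].
det S = 8; the adjugate gives S⁻¹ = [[0, 1/2], [-1/4, 1/8]].
B⁻¹N = [[-6, -16], [1, -12], [4, 0]].
M = (B⁻¹N)S⁻¹ = [[4, -5], [3, -1], [0, 2]].

M = [[4, -5], [3, -1], [0, 2]]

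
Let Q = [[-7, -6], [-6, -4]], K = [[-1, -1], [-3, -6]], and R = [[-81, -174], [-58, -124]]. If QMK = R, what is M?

M = [[0, -1], [2, -4]]

M = Q⁻¹RK⁻¹ (apply Q⁻¹ on the left and K⁻¹ on the right).
det Q = -8, so Q⁻¹ = [[1/2, -3/4], [-3/4, 7/8]].
det K = 3; the adjugate gives K⁻¹ = [[-2, 1/3], [1, -1/3]].
Q⁻¹R = [[3, 6], [10, 22]].
M = (Q⁻¹R)K⁻¹ = [[0, -1], [2, -4]].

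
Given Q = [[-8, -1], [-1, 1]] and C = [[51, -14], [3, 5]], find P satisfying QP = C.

Q is on the left of P, so left-multiply by Q⁻¹: P = Q⁻¹C.
Q has determinant -9; Q⁻¹ = [[-1/9, -1/9], [-1/9, 8/9]].
P = Q⁻¹C = [[-1/9, -1/9], [-1/9, 8/9]] · [[51, -14], [3, 5]] = [[-6, 1], [-3, 6]].

P = [[-6, 1], [-3, 6]]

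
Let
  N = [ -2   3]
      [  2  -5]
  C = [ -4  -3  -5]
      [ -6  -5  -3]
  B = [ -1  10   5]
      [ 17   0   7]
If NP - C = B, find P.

P = [[-2, -5, -3], [-3, -1, -2]]

NP = B + C = [[-5, 7, 0], [11, -5, 4]].
N is on the left of P, so left-multiply by N⁻¹: P = N⁻¹(B + C).
N has determinant 4; N⁻¹ = [[-5/4, -3/4], [-1/2, -1/2]].
P = N⁻¹(B + C) = [[-2, -5, -3], [-3, -1, -2]].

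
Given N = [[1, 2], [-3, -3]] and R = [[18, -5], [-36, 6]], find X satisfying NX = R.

X = [[6, 1], [6, -3]]

Since N multiplies X on the left, X = N⁻¹R.
N has determinant 3; N⁻¹ = [[-1, -2/3], [1, 1/3]].
X = N⁻¹R = [[-1, -2/3], [1, 1/3]] · [[18, -5], [-36, 6]] = [[6, 1], [6, -3]].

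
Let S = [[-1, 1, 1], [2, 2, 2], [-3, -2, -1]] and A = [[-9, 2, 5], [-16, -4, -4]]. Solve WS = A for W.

Since S sits to the right of W, W = AS⁻¹.
S has determinant -4; S⁻¹ = [[-1/2, 1/4, 0], [1, -1, -1], [-1/2, 5/4, 1]].
W = AS⁻¹ = [[-9, 2, 5], [-16, -4, -4]] · [[-1/2, 1/4, 0], [1, -1, -1], [-1/2, 5/4, 1]] = [[4, 2, 3], [6, -5, 0]].

W = [[4, 2, 3], [6, -5, 0]]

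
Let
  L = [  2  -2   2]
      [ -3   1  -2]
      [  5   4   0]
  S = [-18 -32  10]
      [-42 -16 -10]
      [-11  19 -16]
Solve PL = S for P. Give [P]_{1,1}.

Right-multiplying both sides by L⁻¹ gives P = SL⁻¹.
det L = 2, so L⁻¹ = [[4, 4, 1], [-5, -5, -1], [-17/2, -9, -2]].
P = SL⁻¹ = [[-18, -32, 10], [-42, -16, -10], [-11, 19, -16]] · [[4, 4, 1], [-5, -5, -1], [-17/2, -9, -2]] = [[3, -2, -6], [-3, 2, -6], [-3, 5, 2]].

3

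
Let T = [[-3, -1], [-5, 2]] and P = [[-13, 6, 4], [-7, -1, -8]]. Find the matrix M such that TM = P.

T is on the left of M, so left-multiply by T⁻¹: M = T⁻¹P.
det T = -11; the adjugate gives T⁻¹ = [[-2/11, -1/11], [-5/11, 3/11]].
M = T⁻¹P = [[-2/11, -1/11], [-5/11, 3/11]] · [[-13, 6, 4], [-7, -1, -8]] = [[3, -1, 0], [4, -3, -4]].

M = [[3, -1, 0], [4, -3, -4]]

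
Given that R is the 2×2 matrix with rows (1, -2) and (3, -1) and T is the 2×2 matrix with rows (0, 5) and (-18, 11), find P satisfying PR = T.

P = [[-3, 1], [-3, -5]]

R is on the right of P, so right-multiply by R⁻¹: P = TR⁻¹.
det R = 5; the adjugate gives R⁻¹ = [[-1/5, 2/5], [-3/5, 1/5]].
P = TR⁻¹ = [[0, 5], [-18, 11]] · [[-1/5, 2/5], [-3/5, 1/5]] = [[-3, 1], [-3, -5]].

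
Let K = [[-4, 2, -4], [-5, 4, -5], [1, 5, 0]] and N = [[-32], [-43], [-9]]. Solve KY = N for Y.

Y = [[1], [-2], [6]]

K is on the left of Y, so left-multiply by K⁻¹: Y = K⁻¹N.
det K = 6; the adjugate gives K⁻¹ = [[25/6, -10/3, 1], [-5/6, 2/3, 0], [-29/6, 11/3, -1]].
Y = K⁻¹N = [[25/6, -10/3, 1], [-5/6, 2/3, 0], [-29/6, 11/3, -1]] · [[-32], [-43], [-9]] = [[1], [-2], [6]].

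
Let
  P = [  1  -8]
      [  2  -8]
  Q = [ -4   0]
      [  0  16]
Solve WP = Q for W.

W = [[4, -4], [-4, 2]]

Since P sits to the right of W, W = QP⁻¹.
det P = 8, so P⁻¹ = [[-1, 1], [-1/4, 1/8]].
W = QP⁻¹ = [[-4, 0], [0, 16]] · [[-1, 1], [-1/4, 1/8]] = [[4, -4], [-4, 2]].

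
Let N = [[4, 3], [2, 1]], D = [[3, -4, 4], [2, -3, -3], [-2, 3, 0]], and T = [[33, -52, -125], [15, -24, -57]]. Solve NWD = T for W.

W = [[-2, 5, -1], [1, 5, 5]]

Isolating W: multiply by N⁻¹ from the left and D⁻¹ from the right, so W = N⁻¹TD⁻¹.
N has determinant -2; N⁻¹ = [[-1/2, 3/2], [1, -2]].
D has determinant 3; D⁻¹ = [[3, 4, 8], [2, 8/3, 17/3], [0, -1/3, -1/3]].
N⁻¹T = [[6, -10, -23], [3, -4, -11]].
W = (N⁻¹T)D⁻¹ = [[-2, 5, -1], [1, 5, 5]].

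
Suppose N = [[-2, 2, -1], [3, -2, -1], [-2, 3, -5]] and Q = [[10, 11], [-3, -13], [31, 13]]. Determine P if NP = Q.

P = [[-5, 0], [-3, 6], [-6, 1]]

Since N multiplies P on the left, P = N⁻¹Q.
det N = 3, so N⁻¹ = [[13/3, 7/3, -4/3], [17/3, 8/3, -5/3], [5/3, 2/3, -2/3]].
P = N⁻¹Q = [[13/3, 7/3, -4/3], [17/3, 8/3, -5/3], [5/3, 2/3, -2/3]] · [[10, 11], [-3, -13], [31, 13]] = [[-5, 0], [-3, 6], [-6, 1]].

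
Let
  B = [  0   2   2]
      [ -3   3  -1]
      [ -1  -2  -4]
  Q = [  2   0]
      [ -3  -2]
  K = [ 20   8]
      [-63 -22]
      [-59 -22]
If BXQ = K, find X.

X = [[3, -3], [-1, 0], [3, -2]]

Left-multiply by B⁻¹ and right-multiply by Q⁻¹: X = B⁻¹KQ⁻¹.
B has determinant -4; B⁻¹ = [[7/2, -1, 2], [11/4, -1/2, 3/2], [-9/4, 1/2, -3/2]].
det Q = -4, so Q⁻¹ = [[1/2, 0], [-3/4, -1/2]].
B⁻¹K = [[15, 6], [-2, 0], [12, 4]].
X = (B⁻¹K)Q⁻¹ = [[3, -3], [-1, 0], [3, -2]].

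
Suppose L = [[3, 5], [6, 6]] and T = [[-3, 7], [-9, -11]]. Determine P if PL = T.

Since L sits to the right of P, P = TL⁻¹.
det L = -12; the adjugate gives L⁻¹ = [[-1/2, 5/12], [1/2, -1/4]].
P = TL⁻¹ = [[-3, 7], [-9, -11]] · [[-1/2, 5/12], [1/2, -1/4]] = [[5, -3], [-1, -1]].

P = [[5, -3], [-1, -1]]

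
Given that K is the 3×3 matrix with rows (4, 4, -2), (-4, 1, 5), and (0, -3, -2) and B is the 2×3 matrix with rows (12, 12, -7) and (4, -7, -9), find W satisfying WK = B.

Right-multiplying both sides by K⁻¹ gives W = BK⁻¹.
det K = -4; the adjugate gives K⁻¹ = [[-13/4, -7/2, -11/2], [2, 2, 3], [-3, -3, -5]].
W = BK⁻¹ = [[12, 12, -7], [4, -7, -9]] · [[-13/4, -7/2, -11/2], [2, 2, 3], [-3, -3, -5]] = [[6, 3, 5], [0, -1, 2]].

W = [[6, 3, 5], [0, -1, 2]]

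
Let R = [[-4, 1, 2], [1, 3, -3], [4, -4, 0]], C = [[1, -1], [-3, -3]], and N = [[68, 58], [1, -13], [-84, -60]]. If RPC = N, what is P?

P = [[-2, 5], [1, -1], [-2, 0]]

Isolating P: multiply by R⁻¹ from the left and C⁻¹ from the right, so P = R⁻¹NC⁻¹.
det R = 4; the adjugate gives R⁻¹ = [[-3, -2, -9/4], [-3, -2, -5/2], [-4, -3, -13/4]].
C has determinant -6; C⁻¹ = [[1/2, -1/6], [-1/2, -1/6]].
R⁻¹N = [[-17, -13], [4, 2], [-2, 2]].
P = (R⁻¹N)C⁻¹ = [[-2, 5], [1, -1], [-2, 0]].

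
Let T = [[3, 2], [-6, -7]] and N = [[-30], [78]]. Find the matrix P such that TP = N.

Since T multiplies P on the left, P = T⁻¹N.
T has determinant -9; T⁻¹ = [[7/9, 2/9], [-2/3, -1/3]].
P = T⁻¹N = [[7/9, 2/9], [-2/3, -1/3]] · [[-30], [78]] = [[-6], [-6]].

P = [[-6], [-6]]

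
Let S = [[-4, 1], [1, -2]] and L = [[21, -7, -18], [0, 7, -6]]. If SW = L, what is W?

W = [[-6, 1, 6], [-3, -3, 6]]

Since S multiplies W on the left, W = S⁻¹L.
S has determinant 7; S⁻¹ = [[-2/7, -1/7], [-1/7, -4/7]].
W = S⁻¹L = [[-2/7, -1/7], [-1/7, -4/7]] · [[21, -7, -18], [0, 7, -6]] = [[-6, 1, 6], [-3, -3, 6]].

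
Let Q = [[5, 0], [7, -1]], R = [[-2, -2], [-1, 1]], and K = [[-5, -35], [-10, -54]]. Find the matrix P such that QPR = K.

P = Q⁻¹KR⁻¹ (apply Q⁻¹ on the left and R⁻¹ on the right).
det Q = -5, so Q⁻¹ = [[1/5, 0], [7/5, -1]].
det R = -4; the adjugate gives R⁻¹ = [[-1/4, -1/2], [-1/4, 1/2]].
Q⁻¹K = [[-1, -7], [3, 5]].
P = (Q⁻¹K)R⁻¹ = [[2, -3], [-2, 1]].

P = [[2, -3], [-2, 1]]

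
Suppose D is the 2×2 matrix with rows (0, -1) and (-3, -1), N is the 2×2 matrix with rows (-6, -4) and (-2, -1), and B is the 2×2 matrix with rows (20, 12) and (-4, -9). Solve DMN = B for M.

M = [[-3, 5], [2, 4]]

Left-multiply by D⁻¹ and right-multiply by N⁻¹: M = D⁻¹BN⁻¹.
det D = -3; the adjugate gives D⁻¹ = [[1/3, -1/3], [-1, 0]].
det N = -2; the adjugate gives N⁻¹ = [[1/2, -2], [-1, 3]].
D⁻¹B = [[8, 7], [-20, -12]].
M = (D⁻¹B)N⁻¹ = [[-3, 5], [2, 4]].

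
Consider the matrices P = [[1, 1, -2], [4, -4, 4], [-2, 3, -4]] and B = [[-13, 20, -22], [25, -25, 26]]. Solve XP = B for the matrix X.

X = [[5, -6, -3], [1, 5, -2]]

Since P sits to the right of X, X = BP⁻¹.
P has determinant 4; P⁻¹ = [[1, -1/2, -1], [2, -2, -3], [1, -5/4, -2]].
X = BP⁻¹ = [[-13, 20, -22], [25, -25, 26]] · [[1, -1/2, -1], [2, -2, -3], [1, -5/4, -2]] = [[5, -6, -3], [1, 5, -2]].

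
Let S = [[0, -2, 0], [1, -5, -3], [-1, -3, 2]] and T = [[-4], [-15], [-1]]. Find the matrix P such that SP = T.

Since S multiplies P on the left, P = S⁻¹T.
S has determinant -2; S⁻¹ = [[19/2, -2, -3], [-1/2, 0, 0], [4, -1, -1]].
P = S⁻¹T = [[19/2, -2, -3], [-1/2, 0, 0], [4, -1, -1]] · [[-4], [-15], [-1]] = [[-5], [2], [0]].

P = [[-5], [2], [0]]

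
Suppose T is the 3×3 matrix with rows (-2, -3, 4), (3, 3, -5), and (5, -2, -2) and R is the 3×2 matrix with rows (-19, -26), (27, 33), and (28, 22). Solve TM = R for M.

Left-multiplying both sides by T⁻¹ gives M = T⁻¹R.
det T = 5; the adjugate gives T⁻¹ = [[-16/5, -14/5, 3/5], [-19/5, -16/5, 2/5], [-21/5, -19/5, 3/5]].
M = T⁻¹R = [[-16/5, -14/5, 3/5], [-19/5, -16/5, 2/5], [-21/5, -19/5, 3/5]] · [[-19, -26], [27, 33], [28, 22]] = [[2, 4], [-3, 2], [-6, -3]].

M = [[2, 4], [-3, 2], [-6, -3]]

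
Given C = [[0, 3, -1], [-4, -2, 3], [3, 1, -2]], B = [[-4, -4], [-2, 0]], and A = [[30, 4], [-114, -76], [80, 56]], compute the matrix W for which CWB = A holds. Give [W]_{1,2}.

Isolating W: multiply by C⁻¹ from the left and B⁻¹ from the right, so W = C⁻¹AB⁻¹.
C has determinant 1; C⁻¹ = [[1, 5, 7], [1, 3, 4], [2, 9, 12]].
det B = -8; the adjugate gives B⁻¹ = [[0, -1/2], [-1/4, 1/2]].
C⁻¹A = [[20, 16], [8, 0], [-6, -4]].
W = (C⁻¹A)B⁻¹ = [[-4, -2], [0, -4], [1, 1]].

-2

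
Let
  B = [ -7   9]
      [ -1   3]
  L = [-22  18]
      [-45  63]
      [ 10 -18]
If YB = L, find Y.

Right-multiplying both sides by B⁻¹ gives Y = LB⁻¹.
B has determinant -12; B⁻¹ = [[-1/4, 3/4], [-1/12, 7/12]].
Y = LB⁻¹ = [[-22, 18], [-45, 63], [10, -18]] · [[-1/4, 3/4], [-1/12, 7/12]] = [[4, -6], [6, 3], [-1, -3]].

Y = [[4, -6], [6, 3], [-1, -3]]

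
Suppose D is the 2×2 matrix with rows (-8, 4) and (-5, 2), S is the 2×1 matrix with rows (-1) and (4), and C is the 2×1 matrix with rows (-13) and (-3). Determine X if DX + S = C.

DX = C − S = [[-12], [-7]].
Left-multiplying both sides by D⁻¹ gives X = D⁻¹(C − S).
det D = 4; the adjugate gives D⁻¹ = [[1/2, -1], [5/4, -2]].
X = D⁻¹(C − S) = [[1], [-1]].

X = [[1], [-1]]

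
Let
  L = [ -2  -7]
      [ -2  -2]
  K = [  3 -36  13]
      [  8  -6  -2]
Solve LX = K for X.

X = [[-5, -3, 4], [1, 6, -3]]

L is on the left of X, so left-multiply by L⁻¹: X = L⁻¹K.
det L = -10, so L⁻¹ = [[1/5, -7/10], [-1/5, 1/5]].
X = L⁻¹K = [[1/5, -7/10], [-1/5, 1/5]] · [[3, -36, 13], [8, -6, -2]] = [[-5, -3, 4], [1, 6, -3]].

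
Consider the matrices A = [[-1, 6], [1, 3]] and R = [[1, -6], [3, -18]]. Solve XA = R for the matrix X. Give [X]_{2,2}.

0

Since A sits to the right of X, X = RA⁻¹.
det A = -9, so A⁻¹ = [[-1/3, 2/3], [1/9, 1/9]].
X = RA⁻¹ = [[1, -6], [3, -18]] · [[-1/3, 2/3], [1/9, 1/9]] = [[-1, 0], [-3, 0]].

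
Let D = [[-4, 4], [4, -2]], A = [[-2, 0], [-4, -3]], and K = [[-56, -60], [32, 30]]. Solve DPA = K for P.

P = D⁻¹KA⁻¹ (apply D⁻¹ on the left and A⁻¹ on the right).
det D = -8, so D⁻¹ = [[1/4, 1/2], [1/2, 1/2]].
det A = 6; the adjugate gives A⁻¹ = [[-1/2, 0], [2/3, -1/3]].
D⁻¹K = [[2, 0], [-12, -15]].
P = (D⁻¹K)A⁻¹ = [[-1, 0], [-4, 5]].

P = [[-1, 0], [-4, 5]]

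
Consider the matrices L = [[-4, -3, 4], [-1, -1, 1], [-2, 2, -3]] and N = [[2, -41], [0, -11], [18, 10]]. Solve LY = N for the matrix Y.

Y = [[-4, 4], [2, 3], [-2, -4]]

Since L multiplies Y on the left, Y = L⁻¹N.
det L = -5; the adjugate gives L⁻¹ = [[-1/5, 1/5, -1/5], [1, -4, 0], [4/5, -14/5, -1/5]].
Y = L⁻¹N = [[-1/5, 1/5, -1/5], [1, -4, 0], [4/5, -14/5, -1/5]] · [[2, -41], [0, -11], [18, 10]] = [[-4, 4], [2, 3], [-2, -4]].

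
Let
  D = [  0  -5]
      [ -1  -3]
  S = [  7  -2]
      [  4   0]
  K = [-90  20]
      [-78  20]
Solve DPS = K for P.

P = [[4, -1], [2, 1]]

Isolating P: multiply by D⁻¹ from the left and S⁻¹ from the right, so P = D⁻¹KS⁻¹.
det D = -5, so D⁻¹ = [[3/5, -1], [-1/5, 0]].
S has determinant 8; S⁻¹ = [[0, 1/4], [-1/2, 7/8]].
D⁻¹K = [[24, -8], [18, -4]].
P = (D⁻¹K)S⁻¹ = [[4, -1], [2, 1]].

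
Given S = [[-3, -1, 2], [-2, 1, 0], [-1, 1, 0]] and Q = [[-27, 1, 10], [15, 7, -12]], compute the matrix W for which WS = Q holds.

S is on the right of W, so right-multiply by S⁻¹: W = QS⁻¹.
det S = -2, so S⁻¹ = [[0, -1, 1], [0, -1, 2], [1/2, -2, 5/2]].
W = QS⁻¹ = [[-27, 1, 10], [15, 7, -12]] · [[0, -1, 1], [0, -1, 2], [1/2, -2, 5/2]] = [[5, 6, 0], [-6, 2, -1]].

W = [[5, 6, 0], [-6, 2, -1]]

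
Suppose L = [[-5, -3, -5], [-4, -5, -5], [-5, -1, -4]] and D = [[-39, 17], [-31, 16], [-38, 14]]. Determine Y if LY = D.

L is on the left of Y, so left-multiply by L⁻¹: Y = L⁻¹D.
det L = 3; the adjugate gives L⁻¹ = [[5, -7/3, -10/3], [3, -5/3, -5/3], [-7, 10/3, 13/3]].
Y = L⁻¹D = [[5, -7/3, -10/3], [3, -5/3, -5/3], [-7, 10/3, 13/3]] · [[-39, 17], [-31, 16], [-38, 14]] = [[4, 1], [-2, 1], [5, -5]].

Y = [[4, 1], [-2, 1], [5, -5]]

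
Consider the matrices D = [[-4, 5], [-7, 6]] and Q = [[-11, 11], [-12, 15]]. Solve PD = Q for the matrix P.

P = [[1, 1], [3, 0]]

D is on the right of P, so right-multiply by D⁻¹: P = QD⁻¹.
det D = 11; the adjugate gives D⁻¹ = [[6/11, -5/11], [7/11, -4/11]].
P = QD⁻¹ = [[-11, 11], [-12, 15]] · [[6/11, -5/11], [7/11, -4/11]] = [[1, 1], [3, 0]].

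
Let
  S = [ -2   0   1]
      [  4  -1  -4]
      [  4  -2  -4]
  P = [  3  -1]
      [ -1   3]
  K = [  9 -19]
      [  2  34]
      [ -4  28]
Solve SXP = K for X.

Left-multiply by S⁻¹ and right-multiply by P⁻¹: X = S⁻¹KP⁻¹.
S has determinant 4; S⁻¹ = [[-1, -1/2, 1/4], [0, 1, -1], [-1, -1, 1/2]].
det P = 8; the adjugate gives P⁻¹ = [[3/8, 1/8], [1/8, 3/8]].
S⁻¹K = [[-11, 9], [6, 6], [-13, -1]].
X = (S⁻¹K)P⁻¹ = [[-3, 2], [3, 3], [-5, -2]].

X = [[-3, 2], [3, 3], [-5, -2]]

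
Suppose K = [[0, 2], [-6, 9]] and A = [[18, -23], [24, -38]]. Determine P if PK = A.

Since K sits to the right of P, P = AK⁻¹.
det K = 12; the adjugate gives K⁻¹ = [[3/4, -1/6], [1/2, 0]].
P = AK⁻¹ = [[18, -23], [24, -38]] · [[3/4, -1/6], [1/2, 0]] = [[2, -3], [-1, -4]].

P = [[2, -3], [-1, -4]]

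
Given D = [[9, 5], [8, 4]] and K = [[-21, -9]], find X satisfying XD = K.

Since D sits to the right of X, X = KD⁻¹.
det D = -4, so D⁻¹ = [[-1, 5/4], [2, -9/4]].
X = KD⁻¹ = [[-21, -9]] · [[-1, 5/4], [2, -9/4]] = [[3, -6]].

X = [[3, -6]]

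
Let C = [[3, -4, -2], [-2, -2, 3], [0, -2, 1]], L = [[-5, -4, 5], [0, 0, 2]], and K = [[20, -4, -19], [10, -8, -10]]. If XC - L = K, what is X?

XC = K + L = [[15, -8, -14], [10, -8, -8]].
C is on the right of X, so right-multiply by C⁻¹: X = (K + L)C⁻¹.
C has determinant -4; C⁻¹ = [[-1, -2, 4], [-1/2, -3/4, 5/4], [-1, -3/2, 7/2]].
X = (K + L)C⁻¹ = [[3, -3, 1], [2, -2, 2]].

X = [[3, -3, 1], [2, -2, 2]]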